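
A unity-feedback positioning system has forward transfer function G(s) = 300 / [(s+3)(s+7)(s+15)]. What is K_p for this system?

20/21

System type = 0 (no poles at s=0).
K_p = lim_{s→0} G(s) = 300 / (3·7·15) = 20/21.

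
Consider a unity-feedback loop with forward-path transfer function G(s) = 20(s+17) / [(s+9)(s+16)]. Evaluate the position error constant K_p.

No free integrators in G(s): this is a type 0 system.
K_p = lim_{s→0} G(s) = 20·17 / (9·16) = 85/36.

85/36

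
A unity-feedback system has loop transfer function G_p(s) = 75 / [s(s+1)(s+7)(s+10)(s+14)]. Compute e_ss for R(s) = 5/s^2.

G_p(s) has one factor of s in the denominator, so the system is type 1.
K_v = lim_{s→0} s·G_p(s) = 75 / (1·7·10·14) = 15/196.
e_ss = 5/K_v = 5/(15/196) = 196/3.

196/3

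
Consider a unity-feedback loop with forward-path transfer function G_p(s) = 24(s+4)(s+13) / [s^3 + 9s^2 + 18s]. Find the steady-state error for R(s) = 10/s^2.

Factoring s from the denominator leaves a polynomial with constant term 18, so the system is type 1.
K_v = lim_{s→0} s·G_p(s) = 24·4·13 / 18 = 208/3.
e_ss = 10/K_v = 10/(208/3) = 15/104.

15/104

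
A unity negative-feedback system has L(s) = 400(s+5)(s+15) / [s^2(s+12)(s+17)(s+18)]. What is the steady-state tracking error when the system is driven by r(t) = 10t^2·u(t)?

L(s) has two factors of s in the denominator, so the system is type 2.
K_a = lim_{s→0} s^2·L(s) = 400·5·15 / (12·17·18) = 1250/153.
r(t) = 10t^2 gives R(s) = 20/s^3.
e_ss = 20/K_a = 20/(1250/153) = 2.448.

2.448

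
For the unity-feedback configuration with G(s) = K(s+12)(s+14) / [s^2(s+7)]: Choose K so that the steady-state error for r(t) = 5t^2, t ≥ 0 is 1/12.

5

The open loop has two poles at the origin → type 2 system.
K_a = lim_{s→0} s^2·G(s) = K·12·14 / (7) = 24·K.
e_ss = 10/K_a = 1/12 ⇒ K_a = 120 ⇒ K = 120/24 = 5.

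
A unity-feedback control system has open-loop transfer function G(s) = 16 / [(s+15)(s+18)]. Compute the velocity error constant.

0

No free integrators in G(s): this is a type 0 system.
K_v = lim_{s→0} s·G(s) = 0 (the extra factor of s kills the finite limit).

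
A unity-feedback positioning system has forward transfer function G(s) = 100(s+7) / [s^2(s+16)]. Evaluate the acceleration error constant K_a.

43.75

G(s) has two factors of s in the denominator, so the system is type 2.
K_a = lim_{s→0} s^2·G(s) = 100·7 / (16) = 43.75.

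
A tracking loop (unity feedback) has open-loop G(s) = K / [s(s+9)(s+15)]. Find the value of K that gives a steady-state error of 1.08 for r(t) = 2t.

250

The open loop has one pole at the origin → type 1 system.
K_v = lim_{s→0} s·G(s) = K / (9·15) = (1/135)·K.
e_ss = 2/K_v = 1.08 ⇒ K_v = 50/27 ⇒ K = (50/27)/(1/135) = 250.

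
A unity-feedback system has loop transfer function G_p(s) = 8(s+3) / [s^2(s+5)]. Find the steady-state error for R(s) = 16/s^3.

Two free integrators in G_p(s): this is a type 2 system.
K_a = lim_{s→0} s^2·G_p(s) = 8·3 / (5) = 4.8.
r(t) = 8t^2 gives R(s) = 16/s^3.
e_ss = 16/K_a = 16/4.8 = 10/3.

10/3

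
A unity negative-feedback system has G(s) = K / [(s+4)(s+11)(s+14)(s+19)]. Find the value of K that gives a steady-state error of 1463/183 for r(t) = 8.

G(s) has no factors of s in the denominator, so the system is type 0.
K_p = lim_{s→0} G(s) = K / (4·11·14·19) = (1/11704)·K.
e_ss = 8/(1 + K_p) = 1463/183 ⇒ 1 + (1/11704)·K = 1464/1463 ⇒ K = 8.

8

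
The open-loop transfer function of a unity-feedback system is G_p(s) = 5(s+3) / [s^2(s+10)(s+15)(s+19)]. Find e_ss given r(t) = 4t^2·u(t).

1520

G_p(s) has two factors of s in the denominator, so the system is type 2.
K_a = lim_{s→0} s^2·G_p(s) = 5·3 / (10·15·19) = 1/190.
r(t) = 4t^2 gives R(s) = 8/s^3.
e_ss = 8/K_a = 8/(1/190) = 1520.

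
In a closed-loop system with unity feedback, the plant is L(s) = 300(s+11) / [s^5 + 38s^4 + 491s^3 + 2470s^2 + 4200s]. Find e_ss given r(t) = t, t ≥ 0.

14/11

Lowest-order denominator term is 4200s, so the open loop has 1 pole at the origin → type 1 system.
K_v = lim_{s→0} s·L(s) = 300·11 / 4200 = 11/14.
e_ss = 1/K_v = 1/(11/14) = 14/11.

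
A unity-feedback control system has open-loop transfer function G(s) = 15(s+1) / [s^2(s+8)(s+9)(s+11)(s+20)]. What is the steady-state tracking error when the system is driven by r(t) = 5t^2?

10560

Two free integrators in G(s): this is a type 2 system.
K_a = lim_{s→0} s^2·G(s) = 15·1 / (8·9·11·20) = 1/1056.
r(t) = 5t^2 gives R(s) = 10/s^3.
e_ss = 10/K_a = 10/(1/1056) = 10560.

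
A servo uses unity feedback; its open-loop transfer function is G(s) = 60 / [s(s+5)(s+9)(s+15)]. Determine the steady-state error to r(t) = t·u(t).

11.25

One free integrator in G(s): this is a type 1 system.
K_v = lim_{s→0} s·G(s) = 60 / (5·9·15) = 4/45.
e_ss = 1/K_v = 1/(4/45) = 11.25.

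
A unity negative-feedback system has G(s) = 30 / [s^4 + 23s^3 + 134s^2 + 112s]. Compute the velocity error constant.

Factoring s from the denominator leaves a polynomial with constant term 112, so the system is type 1.
K_v = lim_{s→0} s·G(s) = 30 / 112 = 15/56.

15/56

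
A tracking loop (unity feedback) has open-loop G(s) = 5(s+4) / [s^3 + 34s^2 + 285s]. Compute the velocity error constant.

4/57

Lowest-order denominator term is 285s, so the open loop has 1 pole at the origin → type 1 system.
K_v = lim_{s→0} s·G(s) = 5·4 / 285 = 4/57.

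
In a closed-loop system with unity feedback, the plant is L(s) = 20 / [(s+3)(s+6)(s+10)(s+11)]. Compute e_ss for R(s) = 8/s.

7.92

The open loop has no poles at the origin → type 0 system.
K_p = lim_{s→0} L(s) = 20 / (3·6·10·11) = 1/99.
e_ss = 8/(1 + K_p) = 8/(100/99) = 7.92.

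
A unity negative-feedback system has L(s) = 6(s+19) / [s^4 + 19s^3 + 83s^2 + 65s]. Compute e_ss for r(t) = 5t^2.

Factoring s from the denominator leaves a polynomial with constant term 65, so the system is type 1.
K_a = lim_{s→0} s^2·L(s) = 0; the steady-state error to this parabolic input grows without bound.

infinity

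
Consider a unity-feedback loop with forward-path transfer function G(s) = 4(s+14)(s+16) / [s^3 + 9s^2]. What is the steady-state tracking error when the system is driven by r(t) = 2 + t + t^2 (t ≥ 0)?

9/448

Factoring s^2 from the denominator leaves a polynomial with constant term 9, so the system is type 2. By superposition:
  • 2: tracked with zero error.
  • t: tracked with zero error.
  • t^2: e_ss = 2/K_a with K_a=896/9 → 9/448.
Total e_ss = 9/448.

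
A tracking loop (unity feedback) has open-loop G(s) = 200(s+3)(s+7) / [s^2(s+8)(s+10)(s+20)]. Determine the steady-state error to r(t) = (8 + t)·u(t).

0

Two free integrators in G(s): this is a type 2 system. Taking each input component in turn:
  • 8: tracked with zero error.
  • t: tracked with zero error.
Total e_ss = 0.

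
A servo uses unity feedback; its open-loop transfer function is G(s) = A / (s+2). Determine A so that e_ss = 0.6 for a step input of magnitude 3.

8

System type = 0 (no poles at s=0).
K_p = lim_{s→0} G(s) = A / (2) = 0.5·A.
e_ss = 3/(1 + K_p) = 0.6 ⇒ 1 + 0.5·A = 5 ⇒ A = 8.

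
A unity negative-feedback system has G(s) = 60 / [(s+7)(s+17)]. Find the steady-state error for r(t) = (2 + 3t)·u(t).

infinity

The open loop has no poles at the origin → type 0 system. Treating each term separately:
  • 2: e_ss = 2/(1+K_p) with K_p=60/119 → 238/179.
  • 3t: a type-0 system cannot track it, e_ss → ∞.
The unbounded component dominates.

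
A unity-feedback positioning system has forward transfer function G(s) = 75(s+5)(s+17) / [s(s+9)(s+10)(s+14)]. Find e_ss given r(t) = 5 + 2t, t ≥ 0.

168/425

The open loop has one pole at the origin → type 1 system. Treating each term separately:
  • 5: tracked with zero error.
  • 2t: e_ss = 2/K_v with K_v=425/84 → 168/425.
Total e_ss = 168/425.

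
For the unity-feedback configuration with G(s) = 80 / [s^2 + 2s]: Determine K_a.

0

The denominator has no term below 2s — 1 pole at s=0, type 1.
K_a = lim_{s→0} s^2·G(s) = 0 (the extra factor of s kills the finite limit).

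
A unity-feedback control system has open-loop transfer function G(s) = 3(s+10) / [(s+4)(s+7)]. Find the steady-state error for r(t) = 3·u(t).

G(s) has no factors of s in the denominator, so the system is type 0.
K_p = lim_{s→0} G(s) = 3·10 / (4·7) = 15/14.
e_ss = 3/(1 + K_p) = 3/(29/14) = 42/29.

42/29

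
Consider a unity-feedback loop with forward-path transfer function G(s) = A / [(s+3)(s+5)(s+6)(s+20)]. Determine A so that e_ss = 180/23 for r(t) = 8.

40

G(s) has no factors of s in the denominator, so the system is type 0.
K_p = lim_{s→0} G(s) = A / (3·5·6·20) = (1/1800)·A.
e_ss = 8/(1 + K_p) = 180/23 ⇒ 1 + (1/1800)·A = 46/45 ⇒ A = 40.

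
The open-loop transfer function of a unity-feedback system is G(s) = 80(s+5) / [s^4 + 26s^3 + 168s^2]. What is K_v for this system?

infinity

K_v = lim_{s→0} s·G(s); with 2 poles at the origin the limit diverges, so K_v = ∞.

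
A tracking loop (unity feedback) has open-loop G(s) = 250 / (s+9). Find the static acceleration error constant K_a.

0

G(s) has no factors of s in the denominator, so the system is type 0.
K_a = lim_{s→0} s^2·G(s) = 0 (the extra factor of s kills the finite limit).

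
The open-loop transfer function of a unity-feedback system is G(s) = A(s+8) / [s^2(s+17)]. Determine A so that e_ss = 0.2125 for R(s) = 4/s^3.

40

Two free integrators in G(s): this is a type 2 system.
K_a = lim_{s→0} s^2·G(s) = A·8 / (17) = (8/17)·A.
e_ss = 4/K_a = 0.2125 ⇒ K_a = 320/17 ⇒ A = (320/17)/(8/17) = 40.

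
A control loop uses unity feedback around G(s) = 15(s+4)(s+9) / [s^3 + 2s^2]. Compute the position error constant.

infinity

K_p = lim_{s→0} G(s); with 2 poles at the origin the limit diverges, so K_p = ∞.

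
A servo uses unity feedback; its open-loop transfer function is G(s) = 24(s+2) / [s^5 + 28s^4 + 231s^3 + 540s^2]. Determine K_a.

Factoring s^2 from the denominator leaves a polynomial with constant term 540, so the system is type 2.
K_a = lim_{s→0} s^2·G(s) = 24·2 / 540 = 4/45.

4/45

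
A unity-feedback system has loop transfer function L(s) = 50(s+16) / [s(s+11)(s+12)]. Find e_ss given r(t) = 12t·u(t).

1.98

System type = 1 (one pole at s=0).
K_v = lim_{s→0} s·L(s) = 50·16 / (11·12) = 200/33.
e_ss = 12/K_v = 12/(200/33) = 1.98.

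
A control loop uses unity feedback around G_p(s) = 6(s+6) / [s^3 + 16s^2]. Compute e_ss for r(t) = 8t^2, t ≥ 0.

Factoring s^2 from the denominator leaves a polynomial with constant term 16, so the system is type 2.
K_a = lim_{s→0} s^2·G_p(s) = 6·6 / 16 = 2.25.
r(t) = 8t^2 gives R(s) = 16/s^3.
e_ss = 16/K_a = 16/2.25 = 64/9.

64/9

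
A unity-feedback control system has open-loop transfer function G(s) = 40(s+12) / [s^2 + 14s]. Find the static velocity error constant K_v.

240/7

Factoring s from the denominator leaves a polynomial with constant term 14, so the system is type 1.
K_v = lim_{s→0} s·G(s) = 40·12 / 14 = 240/7.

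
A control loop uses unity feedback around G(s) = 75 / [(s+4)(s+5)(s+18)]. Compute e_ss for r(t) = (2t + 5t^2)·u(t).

infinity

No free integrators in G(s): this is a type 0 system. Treating each term separately:
  • 2t: a type-0 system cannot track it, e_ss → ∞.
  • 5t^2: a type-0 system cannot track it, e_ss → ∞.
The unbounded component dominates.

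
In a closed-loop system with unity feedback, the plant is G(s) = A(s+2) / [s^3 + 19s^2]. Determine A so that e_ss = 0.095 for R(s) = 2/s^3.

Factoring s^2 from the denominator leaves a polynomial with constant term 19, so the system is type 2.
K_a = lim_{s→0} s^2·G(s) = A·2 / 19 = (2/19)·A.
e_ss = 2/K_a = 0.095 ⇒ K_a = 400/19 ⇒ A = (400/19)/(2/19) = 200.

200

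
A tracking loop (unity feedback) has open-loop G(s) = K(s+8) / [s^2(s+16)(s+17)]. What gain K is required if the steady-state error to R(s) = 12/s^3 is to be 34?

12

G(s) has two factors of s in the denominator, so the system is type 2.
K_a = lim_{s→0} s^2·G(s) = K·8 / (16·17) = (1/34)·K.
e_ss = 12/K_a = 34 ⇒ K_a = 6/17 ⇒ K = (6/17)/(1/34) = 12.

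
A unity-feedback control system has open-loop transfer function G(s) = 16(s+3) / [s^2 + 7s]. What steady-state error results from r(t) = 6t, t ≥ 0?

0.875

Factoring s from the denominator leaves a polynomial with constant term 7, so the system is type 1.
K_v = lim_{s→0} s·G(s) = 16·3 / 7 = 48/7.
e_ss = 6/K_v = 6/(48/7) = 0.875.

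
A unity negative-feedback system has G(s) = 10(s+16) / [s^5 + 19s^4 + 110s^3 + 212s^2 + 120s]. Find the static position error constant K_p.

K_p = lim_{s→0} G(s); with 1 pole at the origin the limit diverges, so K_p = ∞.

infinity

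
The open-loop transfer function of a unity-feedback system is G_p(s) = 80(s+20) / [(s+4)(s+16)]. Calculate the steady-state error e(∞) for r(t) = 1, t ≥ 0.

1/26

G_p(s) has no factors of s in the denominator, so the system is type 0.
K_p = lim_{s→0} G_p(s) = 80·20 / (4·16) = 25.
e_ss = 1/(1 + K_p) = 1/26.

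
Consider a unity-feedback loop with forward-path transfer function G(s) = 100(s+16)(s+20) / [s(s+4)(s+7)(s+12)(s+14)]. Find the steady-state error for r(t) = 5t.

One free integrator in G(s): this is a type 1 system.
K_v = lim_{s→0} s·G(s) = 100·16·20 / (4·7·12·14) = 1000/147.
e_ss = 5/K_v = 5/(1000/147) = 0.735.

0.735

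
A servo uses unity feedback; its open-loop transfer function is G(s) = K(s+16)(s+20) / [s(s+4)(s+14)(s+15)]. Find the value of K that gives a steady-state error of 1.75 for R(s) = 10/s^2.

15

G(s) has one factor of s in the denominator, so the system is type 1.
K_v = lim_{s→0} s·G(s) = K·16·20 / (4·14·15) = (8/21)·K.
e_ss = 10/K_v = 1.75 ⇒ K_v = 40/7 ⇒ K = (40/7)/(8/21) = 15.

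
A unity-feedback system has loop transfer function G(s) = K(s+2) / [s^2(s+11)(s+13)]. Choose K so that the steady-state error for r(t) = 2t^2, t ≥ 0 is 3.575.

The open loop has two poles at the origin → type 2 system.
K_a = lim_{s→0} s^2·G(s) = K·2 / (11·13) = (2/143)·K.
e_ss = 4/K_a = 3.575 ⇒ K_a = 160/143 ⇒ K = (160/143)/(2/143) = 80.

80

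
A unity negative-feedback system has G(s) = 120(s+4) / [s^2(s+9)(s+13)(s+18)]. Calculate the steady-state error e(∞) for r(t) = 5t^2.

43.875

System type = 2 (two poles at s=0).
K_a = lim_{s→0} s^2·G(s) = 120·4 / (9·13·18) = 80/351.
r(t) = 5t^2 gives R(s) = 10/s^3.
e_ss = 10/K_a = 10/(80/351) = 43.875.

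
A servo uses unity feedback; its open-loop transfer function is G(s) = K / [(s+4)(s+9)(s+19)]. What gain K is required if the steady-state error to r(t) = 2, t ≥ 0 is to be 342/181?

The open loop has no poles at the origin → type 0 system.
K_p = lim_{s→0} G(s) = K / (4·9·19) = (1/684)·K.
e_ss = 2/(1 + K_p) = 342/181 ⇒ 1 + (1/684)·K = 181/171 ⇒ K = 40.

40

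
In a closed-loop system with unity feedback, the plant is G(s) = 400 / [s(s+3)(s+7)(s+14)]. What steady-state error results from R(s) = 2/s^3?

System type = 1 (one pole at s=0).
K_a = lim_{s→0} s^2·G(s) = 0; the steady-state error to this parabolic input grows without bound.

infinity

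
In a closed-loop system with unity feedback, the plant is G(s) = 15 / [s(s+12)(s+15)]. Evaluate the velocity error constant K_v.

1/12

One free integrator in G(s): this is a type 1 system.
K_v = lim_{s→0} s·G(s) = 15 / (12·15) = 1/12.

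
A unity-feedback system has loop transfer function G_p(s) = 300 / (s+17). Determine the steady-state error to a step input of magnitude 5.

85/317

No free integrators in G_p(s): this is a type 0 system.
K_p = lim_{s→0} G_p(s) = 300 / (17) = 300/17.
e_ss = 5/(1 + K_p) = 5/(317/17) = 85/317.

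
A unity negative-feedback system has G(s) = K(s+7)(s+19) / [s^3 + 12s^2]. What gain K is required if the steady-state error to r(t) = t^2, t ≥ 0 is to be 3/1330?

80

The denominator has no term below 12s^2 — 2 poles at s=0, type 2.
K_a = lim_{s→0} s^2·G(s) = K·7·19 / 12 = (133/12)·K.
e_ss = 2/K_a = 3/1330 ⇒ K_a = 2660/3 ⇒ K = (2660/3)/(133/12) = 80.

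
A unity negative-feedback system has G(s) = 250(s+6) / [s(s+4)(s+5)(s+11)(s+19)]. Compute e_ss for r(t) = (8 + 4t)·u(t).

The open loop has one pole at the origin → type 1 system. Treating each term separately:
  • 8: tracked with zero error.
  • 4t: e_ss = 4/K_v with K_v=75/209 → 836/75.
Total e_ss = 836/75.

836/75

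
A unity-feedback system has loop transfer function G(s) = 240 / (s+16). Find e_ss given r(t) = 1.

0.0625

System type = 0 (no poles at s=0).
K_p = lim_{s→0} G(s) = 240 / (16) = 15.
e_ss = 1/(1 + K_p) = 1/16 = 0.0625.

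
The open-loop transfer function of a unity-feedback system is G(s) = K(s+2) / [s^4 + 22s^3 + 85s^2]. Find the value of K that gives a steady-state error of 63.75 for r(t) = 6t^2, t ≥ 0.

8

Lowest-order denominator term is 85s^2, so the open loop has 2 poles at the origin → type 2 system.
K_a = lim_{s→0} s^2·G(s) = K·2 / 85 = (2/85)·K.
e_ss = 12/K_a = 63.75 ⇒ K_a = 16/85 ⇒ K = (16/85)/(2/85) = 8.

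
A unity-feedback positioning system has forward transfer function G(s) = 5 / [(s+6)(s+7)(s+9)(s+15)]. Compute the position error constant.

1/1134

G(s) has no factors of s in the denominator, so the system is type 0.
K_p = lim_{s→0} G(s) = 5 / (6·7·9·15) = 1/1134.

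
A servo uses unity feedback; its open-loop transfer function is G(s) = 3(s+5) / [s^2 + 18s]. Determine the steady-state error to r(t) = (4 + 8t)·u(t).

Lowest-order denominator term is 18s, so the open loop has 1 pole at the origin → type 1 system. Taking each input component in turn:
  • 4: tracked with zero error.
  • 8t: e_ss = 8/K_v with K_v=5/6 → 9.6.
Total e_ss = 9.6.

9.6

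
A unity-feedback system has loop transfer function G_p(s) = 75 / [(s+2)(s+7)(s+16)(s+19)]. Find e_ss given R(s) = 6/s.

No free integrators in G_p(s): this is a type 0 system.
K_p = lim_{s→0} G_p(s) = 75 / (2·7·16·19) = 75/4256.
e_ss = 6/(1 + K_p) = 6/(4331/4256) = 25536/4331.

25536/4331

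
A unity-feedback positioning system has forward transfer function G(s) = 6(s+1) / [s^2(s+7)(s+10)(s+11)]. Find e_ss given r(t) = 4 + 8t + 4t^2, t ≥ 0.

3080/3

Two free integrators in G(s): this is a type 2 system. Treating each term separately:
  • 4: tracked with zero error.
  • 8t: tracked with zero error.
  • 4t^2: e_ss = 8/K_a with K_a=3/385 → 3080/3.
Total e_ss = 3080/3.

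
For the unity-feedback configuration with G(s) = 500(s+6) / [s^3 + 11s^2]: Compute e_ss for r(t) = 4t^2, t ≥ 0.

11/375

Lowest-order denominator term is 11s^2, so the open loop has 2 poles at the origin → type 2 system.
K_a = lim_{s→0} s^2·G(s) = 500·6 / 11 = 3000/11.
r(t) = 4t^2 gives R(s) = 8/s^3.
e_ss = 8/K_a = 8/(3000/11) = 11/375.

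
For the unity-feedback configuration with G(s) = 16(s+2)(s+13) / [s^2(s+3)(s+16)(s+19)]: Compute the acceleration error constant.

G(s) has two factors of s in the denominator, so the system is type 2.
K_a = lim_{s→0} s^2·G(s) = 16·2·13 / (3·16·19) = 26/57.

26/57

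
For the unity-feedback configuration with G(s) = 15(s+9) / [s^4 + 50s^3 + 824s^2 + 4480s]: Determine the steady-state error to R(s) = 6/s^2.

Lowest-order denominator term is 4480s, so the open loop has 1 pole at the origin → type 1 system.
K_v = lim_{s→0} s·G(s) = 15·9 / 4480 = 27/896.
e_ss = 6/K_v = 6/(27/896) = 1792/9.

1792/9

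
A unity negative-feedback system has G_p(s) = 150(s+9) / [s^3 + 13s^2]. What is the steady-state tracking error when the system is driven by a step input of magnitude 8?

0

The denominator has no term below 13s^2 — 2 poles at s=0, type 2.
K_p = ∞ for a type-2 system; e_ss to a step is zero.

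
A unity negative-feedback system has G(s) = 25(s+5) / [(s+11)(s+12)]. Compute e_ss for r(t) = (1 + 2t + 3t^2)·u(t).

G(s) has no factors of s in the denominator, so the system is type 0. Taking each input component in turn:
  • 1: e_ss = 1/(1+K_p) with K_p=125/132 → 132/257.
  • 2t: a type-0 system cannot track it, e_ss → ∞.
  • 3t^2: a type-0 system cannot track it, e_ss → ∞.
The unbounded component dominates.

infinity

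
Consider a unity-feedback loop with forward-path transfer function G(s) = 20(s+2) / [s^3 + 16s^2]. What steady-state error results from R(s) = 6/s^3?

Factoring s^2 from the denominator leaves a polynomial with constant term 16, so the system is type 2.
K_a = lim_{s→0} s^2·G(s) = 20·2 / 16 = 2.5.
r(t) = 3t^2 gives R(s) = 6/s^3.
e_ss = 6/K_a = 6/2.5 = 2.4.

2.4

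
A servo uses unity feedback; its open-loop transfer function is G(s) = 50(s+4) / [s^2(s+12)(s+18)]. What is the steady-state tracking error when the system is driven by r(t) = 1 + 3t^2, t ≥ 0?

The open loop has two poles at the origin → type 2 system. Treating each term separately:
  • 1: tracked with zero error.
  • 3t^2: e_ss = 6/K_a with K_a=25/27 → 6.48.
Total e_ss = 6.48.

6.48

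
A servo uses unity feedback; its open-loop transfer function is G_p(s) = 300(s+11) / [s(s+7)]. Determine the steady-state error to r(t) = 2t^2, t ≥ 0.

The open loop has one pole at the origin → type 1 system.
For a type-1 system K_a = 0, so e_ss to a parabolic input is unbounded.

infinity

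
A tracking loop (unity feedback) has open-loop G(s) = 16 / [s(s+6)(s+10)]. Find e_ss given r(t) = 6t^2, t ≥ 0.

One free integrator in G(s): this is a type 1 system.
K_a = lim_{s→0} s^2·G(s) = 0; the steady-state error to this parabolic input grows without bound.

infinity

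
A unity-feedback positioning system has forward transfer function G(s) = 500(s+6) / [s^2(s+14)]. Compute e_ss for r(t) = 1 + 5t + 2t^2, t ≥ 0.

G(s) has two factors of s in the denominator, so the system is type 2. By superposition:
  • 1: tracked with zero error.
  • 5t: tracked with zero error.
  • 2t^2: e_ss = 4/K_a with K_a=1500/7 → 7/375.
Total e_ss = 7/375.

7/375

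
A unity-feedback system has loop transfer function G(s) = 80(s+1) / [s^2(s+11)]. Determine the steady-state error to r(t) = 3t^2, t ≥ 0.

0.825

Two free integrators in G(s): this is a type 2 system.
K_a = lim_{s→0} s^2·G(s) = 80·1 / (11) = 80/11.
r(t) = 3t^2 gives R(s) = 6/s^3.
e_ss = 6/K_a = 6/(80/11) = 0.825.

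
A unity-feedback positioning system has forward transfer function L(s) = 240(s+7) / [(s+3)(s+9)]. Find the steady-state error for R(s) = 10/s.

90/569

L(s) has no factors of s in the denominator, so the system is type 0.
K_p = lim_{s→0} L(s) = 240·7 / (3·9) = 560/9.
e_ss = 10/(1 + K_p) = 10/(569/9) = 90/569.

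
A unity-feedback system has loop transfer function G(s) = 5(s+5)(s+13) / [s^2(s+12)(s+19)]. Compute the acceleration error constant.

325/228

G(s) has two factors of s in the denominator, so the system is type 2.
K_a = lim_{s→0} s^2·G(s) = 5·5·13 / (12·19) = 325/228.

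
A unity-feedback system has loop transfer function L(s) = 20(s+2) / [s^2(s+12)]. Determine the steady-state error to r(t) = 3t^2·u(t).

1.8

System type = 2 (two poles at s=0).
K_a = lim_{s→0} s^2·L(s) = 20·2 / (12) = 10/3.
r(t) = 3t^2 gives R(s) = 6/s^3.
e_ss = 6/K_a = 6/(10/3) = 1.8.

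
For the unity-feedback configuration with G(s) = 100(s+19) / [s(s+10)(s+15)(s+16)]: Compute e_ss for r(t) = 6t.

144/19

System type = 1 (one pole at s=0).
K_v = lim_{s→0} s·G(s) = 100·19 / (10·15·16) = 19/24.
e_ss = 6/K_v = 6/(19/24) = 144/19.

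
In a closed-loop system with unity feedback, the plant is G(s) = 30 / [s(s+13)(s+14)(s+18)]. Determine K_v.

5/546

System type = 1 (one pole at s=0).
K_v = lim_{s→0} s·G(s) = 30 / (13·14·18) = 5/546.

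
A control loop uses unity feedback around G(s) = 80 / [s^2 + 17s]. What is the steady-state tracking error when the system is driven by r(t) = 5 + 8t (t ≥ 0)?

1.7

The denominator has no term below 17s — 1 pole at s=0, type 1. By superposition:
  • 5: tracked with zero error.
  • 8t: e_ss = 8/K_v with K_v=80/17 → 1.7.
Total e_ss = 1.7.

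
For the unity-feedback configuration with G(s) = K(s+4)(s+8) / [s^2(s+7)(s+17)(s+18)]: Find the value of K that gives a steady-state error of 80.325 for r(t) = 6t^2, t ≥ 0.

10

G(s) has two factors of s in the denominator, so the system is type 2.
K_a = lim_{s→0} s^2·G(s) = K·4·8 / (7·17·18) = (16/1071)·K.
e_ss = 12/K_a = 80.325 ⇒ K_a = 160/1071 ⇒ K = (160/1071)/(16/1071) = 10.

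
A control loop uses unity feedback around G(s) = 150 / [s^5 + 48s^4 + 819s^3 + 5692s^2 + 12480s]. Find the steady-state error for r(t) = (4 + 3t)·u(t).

249.6

Lowest-order denominator term is 12480s, so the open loop has 1 pole at the origin → type 1 system. Treating each term separately:
  • 4: tracked with zero error.
  • 3t: e_ss = 3/K_v with K_v=5/416 → 249.6.
Total e_ss = 249.6.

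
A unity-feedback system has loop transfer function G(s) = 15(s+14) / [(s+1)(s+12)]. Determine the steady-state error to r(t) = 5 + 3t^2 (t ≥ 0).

G(s) has no factors of s in the denominator, so the system is type 0. Taking each input component in turn:
  • 5: e_ss = 5/(1+K_p) with K_p=17.5 → 10/37.
  • 3t^2: a type-0 system cannot track it, e_ss → ∞.
The unbounded component dominates.

infinity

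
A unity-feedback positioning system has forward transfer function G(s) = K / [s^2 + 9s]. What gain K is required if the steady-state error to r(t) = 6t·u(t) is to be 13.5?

Factoring s from the denominator leaves a polynomial with constant term 9, so the system is type 1.
K_v = lim_{s→0} s·G(s) = K / 9 = (1/9)·K.
e_ss = 6/K_v = 13.5 ⇒ K_v = 4/9 ⇒ K = (4/9)/(1/9) = 4.

4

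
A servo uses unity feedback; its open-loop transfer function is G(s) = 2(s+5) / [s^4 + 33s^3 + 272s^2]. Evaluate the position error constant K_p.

infinity

K_p = lim_{s→0} G(s); with 2 poles at the origin the limit diverges, so K_p = ∞.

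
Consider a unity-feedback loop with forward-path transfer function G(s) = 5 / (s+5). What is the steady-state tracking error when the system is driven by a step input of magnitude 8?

4

The open loop has no poles at the origin → type 0 system.
K_p = lim_{s→0} G(s) = 5 / (5) = 1.
e_ss = 8/(1 + K_p) = 8/2 = 4.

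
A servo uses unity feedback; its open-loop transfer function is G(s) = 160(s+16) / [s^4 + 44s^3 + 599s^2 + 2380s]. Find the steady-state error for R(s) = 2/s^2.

119/64

Factoring s from the denominator leaves a polynomial with constant term 2380, so the system is type 1.
K_v = lim_{s→0} s·G(s) = 160·16 / 2380 = 128/119.
e_ss = 2/K_v = 2/(128/119) = 119/64.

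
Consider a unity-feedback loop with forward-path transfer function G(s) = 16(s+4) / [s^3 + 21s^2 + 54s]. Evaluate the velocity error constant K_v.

The denominator has no term below 54s — 1 pole at s=0, type 1.
K_v = lim_{s→0} s·G(s) = 16·4 / 54 = 32/27.

32/27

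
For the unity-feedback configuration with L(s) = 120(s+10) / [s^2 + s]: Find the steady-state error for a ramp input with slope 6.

The denominator has no term below s — 1 pole at s=0, type 1.
K_v = lim_{s→0} s·L(s) = 120·10 / 1 = 1200.
e_ss = 6/K_v = 6/1200 = 0.005.

0.005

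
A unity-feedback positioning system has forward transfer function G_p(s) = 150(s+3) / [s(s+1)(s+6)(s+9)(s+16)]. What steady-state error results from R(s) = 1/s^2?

1.92

G_p(s) has one factor of s in the denominator, so the system is type 1.
K_v = lim_{s→0} s·G_p(s) = 150·3 / (1·6·9·16) = 25/48.
e_ss = 1/K_v = 1/(25/48) = 1.92.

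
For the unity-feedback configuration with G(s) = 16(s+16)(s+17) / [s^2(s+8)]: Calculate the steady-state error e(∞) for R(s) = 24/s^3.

3/68

The open loop has two poles at the origin → type 2 system.
K_a = lim_{s→0} s^2·G(s) = 16·16·17 / (8) = 544.
r(t) = 12t^2 gives R(s) = 24/s^3.
e_ss = 24/K_a = 24/544 = 3/68.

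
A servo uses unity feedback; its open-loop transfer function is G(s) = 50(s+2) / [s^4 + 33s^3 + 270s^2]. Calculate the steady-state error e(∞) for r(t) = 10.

0

The denominator has no term below 270s^2 — 2 poles at s=0, type 2.
K_p = ∞ for a type-2 system; e_ss to a step is zero.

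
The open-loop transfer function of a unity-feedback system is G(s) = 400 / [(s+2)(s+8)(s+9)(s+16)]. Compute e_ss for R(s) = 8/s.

G(s) has no factors of s in the denominator, so the system is type 0.
K_p = lim_{s→0} G(s) = 400 / (2·8·9·16) = 25/144.
e_ss = 8/(1 + K_p) = 8/(169/144) = 1152/169.

1152/169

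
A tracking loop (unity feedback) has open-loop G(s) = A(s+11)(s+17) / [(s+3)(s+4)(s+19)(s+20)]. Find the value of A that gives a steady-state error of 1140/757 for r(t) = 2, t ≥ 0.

8

G(s) has no factors of s in the denominator, so the system is type 0.
K_p = lim_{s→0} G(s) = A·11·17 / (3·4·19·20) = (187/4560)·A.
e_ss = 2/(1 + K_p) = 1140/757 ⇒ 1 + (187/4560)·A = 757/570 ⇒ A = 8.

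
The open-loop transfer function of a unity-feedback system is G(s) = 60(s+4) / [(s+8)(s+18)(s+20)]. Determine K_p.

1/12

No free integrators in G(s): this is a type 0 system.
K_p = lim_{s→0} G(s) = 60·4 / (8·18·20) = 1/12.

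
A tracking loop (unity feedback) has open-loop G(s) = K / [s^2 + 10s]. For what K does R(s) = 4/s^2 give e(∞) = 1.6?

25

Factoring s from the denominator leaves a polynomial with constant term 10, so the system is type 1.
K_v = lim_{s→0} s·G(s) = K / 10 = 0.1·K.
e_ss = 4/K_v = 1.6 ⇒ K_v = 2.5 ⇒ K = 2.5/0.1 = 25.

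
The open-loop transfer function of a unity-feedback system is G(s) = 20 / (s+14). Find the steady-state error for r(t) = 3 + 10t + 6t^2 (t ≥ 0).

No free integrators in G(s): this is a type 0 system. Treating each term separately:
  • 3: e_ss = 3/(1+K_p) with K_p=10/7 → 21/17.
  • 10t: a type-0 system cannot track it, e_ss → ∞.
  • 6t^2: a type-0 system cannot track it, e_ss → ∞.
The unbounded component dominates.

infinity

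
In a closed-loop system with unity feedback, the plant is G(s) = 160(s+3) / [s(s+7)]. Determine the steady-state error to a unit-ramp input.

The open loop has one pole at the origin → type 1 system.
K_v = lim_{s→0} s·G(s) = 160·3 / (7) = 480/7.
e_ss = 1/K_v = 1/(480/7) = 7/480.

7/480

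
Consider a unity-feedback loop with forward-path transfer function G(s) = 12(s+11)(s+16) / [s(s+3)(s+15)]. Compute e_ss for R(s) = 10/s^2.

75/352

The open loop has one pole at the origin → type 1 system.
K_v = lim_{s→0} s·G(s) = 12·11·16 / (3·15) = 704/15.
e_ss = 10/K_v = 10/(704/15) = 75/352.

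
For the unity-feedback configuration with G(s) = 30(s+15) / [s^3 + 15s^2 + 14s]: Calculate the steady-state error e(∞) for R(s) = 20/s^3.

Factoring s from the denominator leaves a polynomial with constant term 14, so the system is type 1.
For a type-1 system K_a = 0, so e_ss to a parabolic input is unbounded.

infinity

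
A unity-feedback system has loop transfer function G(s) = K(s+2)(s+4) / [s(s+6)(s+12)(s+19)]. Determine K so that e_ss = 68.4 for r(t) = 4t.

System type = 1 (one pole at s=0).
K_v = lim_{s→0} s·G(s) = K·2·4 / (6·12·19) = (1/171)·K.
e_ss = 4/K_v = 68.4 ⇒ K_v = 10/171 ⇒ K = (10/171)/(1/171) = 10.

10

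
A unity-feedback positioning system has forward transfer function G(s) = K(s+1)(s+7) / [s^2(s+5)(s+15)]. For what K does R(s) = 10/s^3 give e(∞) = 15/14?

Two free integrators in G(s): this is a type 2 system.
K_a = lim_{s→0} s^2·G(s) = K·1·7 / (5·15) = (7/75)·K.
e_ss = 10/K_a = 15/14 ⇒ K_a = 28/3 ⇒ K = (28/3)/(7/75) = 100.

100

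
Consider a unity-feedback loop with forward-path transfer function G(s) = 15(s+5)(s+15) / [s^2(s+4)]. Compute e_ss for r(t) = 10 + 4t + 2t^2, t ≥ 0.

System type = 2 (two poles at s=0). By superposition:
  • 10: tracked with zero error.
  • 4t: tracked with zero error.
  • 2t^2: e_ss = 4/K_a with K_a=281.25 → 16/1125.
Total e_ss = 16/1125.

16/1125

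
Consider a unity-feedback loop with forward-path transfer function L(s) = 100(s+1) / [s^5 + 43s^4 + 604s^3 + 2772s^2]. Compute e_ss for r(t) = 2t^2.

The denominator has no term below 2772s^2 — 2 poles at s=0, type 2.
K_a = lim_{s→0} s^2·L(s) = 100·1 / 2772 = 25/693.
r(t) = 2t^2 gives R(s) = 4/s^3.
e_ss = 4/K_a = 4/(25/693) = 110.88.

110.88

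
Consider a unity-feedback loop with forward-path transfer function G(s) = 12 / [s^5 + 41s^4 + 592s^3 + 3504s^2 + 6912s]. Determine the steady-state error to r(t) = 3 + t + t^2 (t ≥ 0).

Factoring s from the denominator leaves a polynomial with constant term 6912, so the system is type 1. Treating each term separately:
  • 3: tracked with zero error.
  • t: e_ss = 1/K_v with K_v=1/576 → 576.
  • t^2: a type-1 system cannot track it, e_ss → ∞.
The unbounded component dominates.

infinity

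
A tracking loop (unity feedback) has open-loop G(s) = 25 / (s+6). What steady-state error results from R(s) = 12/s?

72/31

G(s) has no factors of s in the denominator, so the system is type 0.
K_p = lim_{s→0} G(s) = 25 / (6) = 25/6.
e_ss = 12/(1 + K_p) = 12/(31/6) = 72/31.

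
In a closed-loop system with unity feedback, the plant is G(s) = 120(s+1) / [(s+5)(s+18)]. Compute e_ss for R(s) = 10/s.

30/7

No free integrators in G(s): this is a type 0 system.
K_p = lim_{s→0} G(s) = 120·1 / (5·18) = 4/3.
e_ss = 10/(1 + K_p) = 10/(7/3) = 30/7.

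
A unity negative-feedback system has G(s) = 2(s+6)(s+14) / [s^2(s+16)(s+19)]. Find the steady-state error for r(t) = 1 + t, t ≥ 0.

Two free integrators in G(s): this is a type 2 system. Taking each input component in turn:
  • 1: tracked with zero error.
  • t: tracked with zero error.
Total e_ss = 0.

0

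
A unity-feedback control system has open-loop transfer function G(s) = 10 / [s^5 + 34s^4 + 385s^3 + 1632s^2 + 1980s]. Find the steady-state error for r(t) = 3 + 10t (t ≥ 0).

The denominator has no term below 1980s — 1 pole at s=0, type 1. Taking each input component in turn:
  • 3: tracked with zero error.
  • 10t: e_ss = 10/K_v with K_v=1/198 → 1980.
Total e_ss = 1980.

1980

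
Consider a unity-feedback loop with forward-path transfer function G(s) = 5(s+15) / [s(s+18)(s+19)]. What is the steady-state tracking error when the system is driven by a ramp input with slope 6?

27.36

G(s) has one factor of s in the denominator, so the system is type 1.
K_v = lim_{s→0} s·G(s) = 5·15 / (18·19) = 25/114.
e_ss = 6/K_v = 6/(25/114) = 27.36.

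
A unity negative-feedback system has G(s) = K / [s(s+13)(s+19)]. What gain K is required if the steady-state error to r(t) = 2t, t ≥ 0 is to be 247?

One free integrator in G(s): this is a type 1 system.
K_v = lim_{s→0} s·G(s) = K / (13·19) = (1/247)·K.
e_ss = 2/K_v = 247 ⇒ K_v = 2/247 ⇒ K = (2/247)/(1/247) = 2.

2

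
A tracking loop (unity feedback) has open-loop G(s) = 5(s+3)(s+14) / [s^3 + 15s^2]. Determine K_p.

K_p = lim_{s→0} G(s); with 2 poles at the origin the limit diverges, so K_p = ∞.

infinity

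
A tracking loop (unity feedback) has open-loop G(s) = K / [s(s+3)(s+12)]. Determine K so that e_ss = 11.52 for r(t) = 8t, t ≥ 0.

25

The open loop has one pole at the origin → type 1 system.
K_v = lim_{s→0} s·G(s) = K / (3·12) = (1/36)·K.
e_ss = 8/K_v = 11.52 ⇒ K_v = 25/36 ⇒ K = (25/36)/(1/36) = 25.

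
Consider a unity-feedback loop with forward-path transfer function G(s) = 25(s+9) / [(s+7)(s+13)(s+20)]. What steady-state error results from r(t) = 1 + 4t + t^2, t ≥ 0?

No free integrators in G(s): this is a type 0 system. Treating each term separately:
  • 1: e_ss = 1/(1+K_p) with K_p=45/364 → 364/409.
  • 4t: a type-0 system cannot track it, e_ss → ∞.
  • t^2: a type-0 system cannot track it, e_ss → ∞.
The unbounded component dominates.

infinity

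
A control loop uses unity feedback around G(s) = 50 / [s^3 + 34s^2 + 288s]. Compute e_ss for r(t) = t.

5.76

The denominator has no term below 288s — 1 pole at s=0, type 1.
K_v = lim_{s→0} s·G(s) = 50 / 288 = 25/144.
e_ss = 1/K_v = 1/(25/144) = 5.76.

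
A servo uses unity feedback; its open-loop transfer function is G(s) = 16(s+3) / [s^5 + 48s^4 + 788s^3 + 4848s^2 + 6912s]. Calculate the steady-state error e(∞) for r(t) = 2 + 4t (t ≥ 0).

576

The denominator has no term below 6912s — 1 pole at s=0, type 1. Taking each input component in turn:
  • 2: tracked with zero error.
  • 4t: e_ss = 4/K_v with K_v=1/144 → 576.
Total e_ss = 576.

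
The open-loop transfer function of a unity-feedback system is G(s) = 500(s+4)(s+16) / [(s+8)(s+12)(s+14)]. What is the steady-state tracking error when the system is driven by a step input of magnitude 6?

G(s) has no factors of s in the denominator, so the system is type 0.
K_p = lim_{s→0} G(s) = 500·4·16 / (8·12·14) = 500/21.
e_ss = 6/(1 + K_p) = 6/(521/21) = 126/521.

126/521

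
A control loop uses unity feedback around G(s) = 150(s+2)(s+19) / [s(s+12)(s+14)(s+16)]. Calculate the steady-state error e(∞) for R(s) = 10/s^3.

G(s) has one factor of s in the denominator, so the system is type 1.
K_a = lim_{s→0} s^2·G(s) = 0; the steady-state error to this parabolic input grows without bound.

infinity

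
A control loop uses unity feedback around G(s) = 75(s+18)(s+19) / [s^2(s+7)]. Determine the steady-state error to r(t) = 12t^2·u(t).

28/4275

System type = 2 (two poles at s=0).
K_a = lim_{s→0} s^2·G(s) = 75·18·19 / (7) = 25650/7.
r(t) = 12t^2 gives R(s) = 24/s^3.
e_ss = 24/K_a = 24/(25650/7) = 28/4275.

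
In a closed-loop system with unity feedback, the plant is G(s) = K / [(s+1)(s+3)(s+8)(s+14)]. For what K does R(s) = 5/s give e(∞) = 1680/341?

System type = 0 (no poles at s=0).
K_p = lim_{s→0} G(s) = K / (1·3·8·14) = (1/336)·K.
e_ss = 5/(1 + K_p) = 1680/341 ⇒ 1 + (1/336)·K = 341/336 ⇒ K = 5.

5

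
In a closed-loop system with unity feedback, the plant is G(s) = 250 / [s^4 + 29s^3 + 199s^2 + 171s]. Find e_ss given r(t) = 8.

Lowest-order denominator term is 171s, so the open loop has 1 pole at the origin → type 1 system.
K_p = ∞ for a type-1 system; e_ss to a step is zero.

0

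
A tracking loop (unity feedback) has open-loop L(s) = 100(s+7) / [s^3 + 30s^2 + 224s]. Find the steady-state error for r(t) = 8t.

2.56

Lowest-order denominator term is 224s, so the open loop has 1 pole at the origin → type 1 system.
K_v = lim_{s→0} s·L(s) = 100·7 / 224 = 3.125.
e_ss = 8/K_v = 8/3.125 = 2.56.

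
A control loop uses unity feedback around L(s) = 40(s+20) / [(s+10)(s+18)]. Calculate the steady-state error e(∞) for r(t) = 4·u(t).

System type = 0 (no poles at s=0).
K_p = lim_{s→0} L(s) = 40·20 / (10·18) = 40/9.
e_ss = 4/(1 + K_p) = 4/(49/9) = 36/49.

36/49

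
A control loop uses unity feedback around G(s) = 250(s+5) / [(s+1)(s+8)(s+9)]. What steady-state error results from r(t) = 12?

432/661

No free integrators in G(s): this is a type 0 system.
K_p = lim_{s→0} G(s) = 250·5 / (1·8·9) = 625/36.
e_ss = 12/(1 + K_p) = 12/(661/36) = 432/661.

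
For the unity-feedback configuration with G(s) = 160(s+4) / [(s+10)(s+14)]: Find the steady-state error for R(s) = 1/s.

G(s) has no factors of s in the denominator, so the system is type 0.
K_p = lim_{s→0} G(s) = 160·4 / (10·14) = 32/7.
e_ss = 1/(1 + K_p) = 1/(39/7) = 7/39.

7/39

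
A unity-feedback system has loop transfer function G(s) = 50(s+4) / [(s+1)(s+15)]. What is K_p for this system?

The open loop has no poles at the origin → type 0 system.
K_p = lim_{s→0} G(s) = 50·4 / (1·15) = 40/3.

40/3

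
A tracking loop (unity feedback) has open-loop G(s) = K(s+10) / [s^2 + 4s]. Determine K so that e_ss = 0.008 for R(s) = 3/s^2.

Factoring s from the denominator leaves a polynomial with constant term 4, so the system is type 1.
K_v = lim_{s→0} s·G(s) = K·10 / 4 = 2.5·K.
e_ss = 3/K_v = 0.008 ⇒ K_v = 375 ⇒ K = 375/2.5 = 150.

150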